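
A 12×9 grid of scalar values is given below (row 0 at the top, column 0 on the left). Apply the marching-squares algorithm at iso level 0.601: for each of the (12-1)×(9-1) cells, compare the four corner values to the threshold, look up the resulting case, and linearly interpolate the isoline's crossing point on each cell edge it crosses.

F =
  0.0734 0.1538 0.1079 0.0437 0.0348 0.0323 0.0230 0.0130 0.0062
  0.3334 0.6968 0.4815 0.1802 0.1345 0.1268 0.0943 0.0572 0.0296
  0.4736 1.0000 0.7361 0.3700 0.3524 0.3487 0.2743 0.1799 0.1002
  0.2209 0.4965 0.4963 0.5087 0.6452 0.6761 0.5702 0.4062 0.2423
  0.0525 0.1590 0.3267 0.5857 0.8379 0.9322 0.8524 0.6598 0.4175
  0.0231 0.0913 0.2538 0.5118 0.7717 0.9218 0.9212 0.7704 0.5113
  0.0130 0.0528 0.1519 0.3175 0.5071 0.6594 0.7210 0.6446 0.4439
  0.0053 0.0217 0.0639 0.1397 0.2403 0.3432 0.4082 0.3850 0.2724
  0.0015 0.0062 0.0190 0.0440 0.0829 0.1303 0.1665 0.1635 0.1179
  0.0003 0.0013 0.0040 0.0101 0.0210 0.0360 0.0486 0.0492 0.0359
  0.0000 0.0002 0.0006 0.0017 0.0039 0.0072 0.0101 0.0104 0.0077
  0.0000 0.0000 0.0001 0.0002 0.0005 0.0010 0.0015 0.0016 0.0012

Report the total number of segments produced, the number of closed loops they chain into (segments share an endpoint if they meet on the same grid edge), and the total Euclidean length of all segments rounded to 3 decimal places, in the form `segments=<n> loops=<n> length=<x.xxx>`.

segments=24 loops=2 length=18.791

cell (0,0): code 0100 → (0.824,1.000)–(1.000,0.736)
cell (0,1): code 1000 → (1.000,1.445)–(0.824,1.000)
cell (1,0): code 0110 → (1.000,0.736)–(2.000,0.242)
cell (1,1): code 1101 → (1.469,2.000)–(1.000,1.445)
cell (1,2): code 1000 → (2.000,2.369)–(1.469,2.000)
cell (2,0): code 0010 → (2.000,0.242)–(2.792,1.000)
cell (2,1): code 0011 → (2.792,1.000)–(2.563,2.000)
cell (2,2): code 0001 → (2.563,2.000)–(2.000,2.369)
cell (2,3): code 0100 → (2.849,4.000)–(3.000,3.676)
cell (2,4): code 1100 → (2.771,5.000)–(2.849,4.000)
cell (2,5): code 1000 → (3.000,5.709)–(2.771,5.000)
cell (3,3): code 0110 → (3.000,3.676)–(4.000,3.061)
cell (3,5): code 1101 → (3.109,6.000)–(3.000,5.709)
cell (3,6): code 1100 → (3.768,7.000)–(3.109,6.000)
cell (3,7): code 1000 → (4.000,7.243)–(3.768,7.000)
cell (4,3): code 0110 → (4.000,3.061)–(5.000,3.343)
cell (4,7): code 1001 → (5.000,7.654)–(4.000,7.243)
cell (5,3): code 0010 → (5.000,3.343)–(5.645,4.000)
cell (5,4): code 0111 → (5.645,4.000)–(6.000,4.617)
cell (5,7): code 1001 → (6.000,7.217)–(5.000,7.654)
cell (6,4): code 0010 → (6.000,4.617)–(6.185,5.000)
cell (6,5): code 0011 → (6.185,5.000)–(6.384,6.000)
cell (6,6): code 0011 → (6.384,6.000)–(6.168,7.000)
cell (6,7): code 0001 → (6.168,7.000)–(6.000,7.217)
total: 24 segments, chained into 2 closed loop(s), length Σ = 18.790736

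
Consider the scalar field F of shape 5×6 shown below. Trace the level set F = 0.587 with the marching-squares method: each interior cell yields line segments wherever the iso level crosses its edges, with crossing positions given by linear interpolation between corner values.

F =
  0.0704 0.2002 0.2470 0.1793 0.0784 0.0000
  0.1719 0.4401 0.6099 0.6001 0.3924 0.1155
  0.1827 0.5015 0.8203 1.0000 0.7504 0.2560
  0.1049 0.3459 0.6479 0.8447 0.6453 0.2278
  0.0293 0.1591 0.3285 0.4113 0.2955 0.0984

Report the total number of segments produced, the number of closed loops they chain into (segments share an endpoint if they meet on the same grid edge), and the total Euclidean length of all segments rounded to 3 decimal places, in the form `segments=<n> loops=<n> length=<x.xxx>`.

segments=12 loops=1 length=8.842

cell (0,1): code 0100 → (0.937,2.000)–(1.000,1.865)
cell (0,2): code 1100 → (0.969,3.000)–(0.937,2.000)
cell (0,3): code 1000 → (1.000,3.063)–(0.969,3.000)
cell (1,1): code 0110 → (1.000,1.865)–(2.000,1.268)
cell (1,3): code 1101 → (1.544,4.000)–(1.000,3.063)
cell (1,4): code 1000 → (2.000,4.331)–(1.544,4.000)
cell (2,1): code 0110 → (2.000,1.268)–(3.000,1.798)
cell (2,4): code 1001 → (3.000,4.140)–(2.000,4.331)
cell (3,1): code 0010 → (3.000,1.798)–(3.191,2.000)
cell (3,2): code 0011 → (3.191,2.000)–(3.595,3.000)
cell (3,3): code 0011 → (3.595,3.000)–(3.167,4.000)
cell (3,4): code 0001 → (3.167,4.000)–(3.000,4.140)
total: 12 segments, chained into 1 closed loop(s), length Σ = 8.842143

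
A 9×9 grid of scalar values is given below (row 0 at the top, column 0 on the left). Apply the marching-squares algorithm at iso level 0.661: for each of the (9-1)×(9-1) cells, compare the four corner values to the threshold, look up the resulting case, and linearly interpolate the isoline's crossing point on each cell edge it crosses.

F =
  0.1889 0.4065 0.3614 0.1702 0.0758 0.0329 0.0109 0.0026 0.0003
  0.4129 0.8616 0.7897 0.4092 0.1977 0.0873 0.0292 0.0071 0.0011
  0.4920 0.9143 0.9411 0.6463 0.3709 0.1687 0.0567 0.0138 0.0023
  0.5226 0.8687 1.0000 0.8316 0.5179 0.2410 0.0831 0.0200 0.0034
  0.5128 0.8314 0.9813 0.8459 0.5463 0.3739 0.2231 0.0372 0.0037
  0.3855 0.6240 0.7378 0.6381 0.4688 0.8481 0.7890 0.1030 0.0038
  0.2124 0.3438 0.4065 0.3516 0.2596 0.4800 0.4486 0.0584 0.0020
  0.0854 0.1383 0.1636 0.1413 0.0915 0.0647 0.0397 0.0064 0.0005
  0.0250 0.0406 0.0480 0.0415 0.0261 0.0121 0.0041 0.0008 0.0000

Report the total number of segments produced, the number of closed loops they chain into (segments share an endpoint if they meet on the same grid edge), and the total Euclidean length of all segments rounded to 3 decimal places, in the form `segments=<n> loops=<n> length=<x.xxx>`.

cell (0,0): code 0100 → (0.559,1.000)–(1.000,0.553)
cell (0,1): code 1100 → (0.700,2.000)–(0.559,1.000)
cell (0,2): code 1000 → (1.000,2.338)–(0.700,2.000)
cell (1,0): code 0110 → (1.000,0.553)–(2.000,0.400)
cell (1,2): code 1001 → (2.000,2.950)–(1.000,2.338)
cell (2,0): code 0110 → (2.000,0.400)–(3.000,0.400)
cell (2,2): code 1101 → (2.079,3.000)–(2.000,2.950)
cell (2,3): code 1000 → (3.000,3.544)–(2.079,3.000)
cell (3,0): code 0110 → (3.000,0.400)–(4.000,0.465)
cell (3,3): code 1001 → (4.000,3.617)–(3.000,3.544)
cell (4,0): code 0010 → (4.000,0.465)–(4.822,1.000)
cell (4,1): code 0111 → (4.822,1.000)–(5.000,1.325)
cell (4,2): code 1011 → (5.000,2.770)–(4.890,3.000)
cell (4,3): code 0001 → (4.890,3.000)–(4.000,3.617)
cell (4,4): code 0100 → (4.605,5.000)–(5.000,4.507)
cell (4,5): code 1100 → (4.774,6.000)–(4.605,5.000)
cell (4,6): code 1000 → (5.000,6.187)–(4.774,6.000)
cell (5,1): code 0010 → (5.000,1.325)–(5.232,2.000)
cell (5,2): code 0001 → (5.232,2.000)–(5.000,2.770)
cell (5,4): code 0010 → (5.000,4.507)–(5.508,5.000)
cell (5,5): code 0011 → (5.508,5.000)–(5.376,6.000)
cell (5,6): code 0001 → (5.376,6.000)–(5.000,6.187)
total: 22 segments, chained into 2 closed loop(s), length Σ = 16.724394

segments=22 loops=2 length=16.724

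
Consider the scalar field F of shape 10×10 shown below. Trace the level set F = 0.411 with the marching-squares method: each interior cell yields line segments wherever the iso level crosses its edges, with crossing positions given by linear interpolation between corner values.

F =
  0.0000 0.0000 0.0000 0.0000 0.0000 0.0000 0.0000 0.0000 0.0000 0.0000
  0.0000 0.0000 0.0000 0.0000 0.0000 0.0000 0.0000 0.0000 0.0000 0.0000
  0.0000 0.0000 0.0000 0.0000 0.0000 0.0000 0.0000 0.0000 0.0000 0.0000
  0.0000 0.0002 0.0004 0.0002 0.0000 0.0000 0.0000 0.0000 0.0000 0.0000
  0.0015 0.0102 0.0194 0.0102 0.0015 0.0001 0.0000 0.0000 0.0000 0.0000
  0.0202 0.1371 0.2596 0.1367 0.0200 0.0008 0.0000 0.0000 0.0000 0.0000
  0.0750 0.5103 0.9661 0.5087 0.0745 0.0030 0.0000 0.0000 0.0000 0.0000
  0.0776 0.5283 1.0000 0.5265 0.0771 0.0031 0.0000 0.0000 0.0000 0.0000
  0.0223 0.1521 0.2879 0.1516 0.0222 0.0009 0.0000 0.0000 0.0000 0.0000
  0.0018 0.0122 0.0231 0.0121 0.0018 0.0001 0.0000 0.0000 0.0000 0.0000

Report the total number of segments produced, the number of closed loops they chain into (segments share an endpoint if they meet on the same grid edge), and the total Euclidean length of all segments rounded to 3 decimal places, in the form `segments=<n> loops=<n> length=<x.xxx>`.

cell (5,0): code 0100 → (5.734,1.000)–(6.000,0.772)
cell (5,1): code 1100 → (5.214,2.000)–(5.734,1.000)
cell (5,2): code 1100 → (5.737,3.000)–(5.214,2.000)
cell (5,3): code 1000 → (6.000,3.225)–(5.737,3.000)
cell (6,0): code 0110 → (6.000,0.772)–(7.000,0.740)
cell (6,3): code 1001 → (7.000,3.257)–(6.000,3.225)
cell (7,0): code 0010 → (7.000,0.740)–(7.312,1.000)
cell (7,1): code 0011 → (7.312,1.000)–(7.827,2.000)
cell (7,2): code 0011 → (7.827,2.000)–(7.308,3.000)
cell (7,3): code 0001 → (7.308,3.000)–(7.000,3.257)
total: 10 segments, chained into 1 closed loop(s), length Σ = 8.011849

segments=10 loops=1 length=8.012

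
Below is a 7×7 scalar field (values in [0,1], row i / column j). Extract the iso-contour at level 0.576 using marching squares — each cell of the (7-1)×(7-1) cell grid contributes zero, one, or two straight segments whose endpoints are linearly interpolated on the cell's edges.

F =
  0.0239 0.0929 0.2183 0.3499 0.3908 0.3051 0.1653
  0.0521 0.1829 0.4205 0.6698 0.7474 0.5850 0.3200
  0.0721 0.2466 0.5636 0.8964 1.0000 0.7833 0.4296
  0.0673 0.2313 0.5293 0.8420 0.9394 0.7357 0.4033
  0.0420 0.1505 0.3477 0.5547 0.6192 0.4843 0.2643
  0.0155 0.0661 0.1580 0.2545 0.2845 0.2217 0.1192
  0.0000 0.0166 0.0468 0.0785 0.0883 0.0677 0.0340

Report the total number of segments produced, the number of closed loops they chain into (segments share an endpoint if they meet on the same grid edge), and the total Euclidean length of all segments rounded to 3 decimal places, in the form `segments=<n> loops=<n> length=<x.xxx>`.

cell (0,2): code 0100 → (0.707,3.000)–(1.000,2.624)
cell (0,3): code 1100 → (0.519,4.000)–(0.707,3.000)
cell (0,4): code 1100 → (0.968,5.000)–(0.519,4.000)
cell (0,5): code 1000 → (1.000,5.034)–(0.968,5.000)
cell (1,2): code 0110 → (1.000,2.624)–(2.000,2.037)
cell (1,5): code 1001 → (2.000,5.586)–(1.000,5.034)
cell (2,2): code 0110 → (2.000,2.037)–(3.000,2.149)
cell (2,5): code 1001 → (3.000,5.480)–(2.000,5.586)
cell (3,2): code 0010 → (3.000,2.149)–(3.926,3.000)
cell (3,3): code 0111 → (3.926,3.000)–(4.000,3.330)
cell (3,4): code 1011 → (4.000,4.320)–(3.635,5.000)
cell (3,5): code 0001 → (3.635,5.000)–(3.000,5.480)
cell (4,3): code 0010 → (4.000,3.330)–(4.129,4.000)
cell (4,4): code 0001 → (4.129,4.000)–(4.000,4.320)
total: 14 segments, chained into 1 closed loop(s), length Σ = 11.141624

segments=14 loops=1 length=11.142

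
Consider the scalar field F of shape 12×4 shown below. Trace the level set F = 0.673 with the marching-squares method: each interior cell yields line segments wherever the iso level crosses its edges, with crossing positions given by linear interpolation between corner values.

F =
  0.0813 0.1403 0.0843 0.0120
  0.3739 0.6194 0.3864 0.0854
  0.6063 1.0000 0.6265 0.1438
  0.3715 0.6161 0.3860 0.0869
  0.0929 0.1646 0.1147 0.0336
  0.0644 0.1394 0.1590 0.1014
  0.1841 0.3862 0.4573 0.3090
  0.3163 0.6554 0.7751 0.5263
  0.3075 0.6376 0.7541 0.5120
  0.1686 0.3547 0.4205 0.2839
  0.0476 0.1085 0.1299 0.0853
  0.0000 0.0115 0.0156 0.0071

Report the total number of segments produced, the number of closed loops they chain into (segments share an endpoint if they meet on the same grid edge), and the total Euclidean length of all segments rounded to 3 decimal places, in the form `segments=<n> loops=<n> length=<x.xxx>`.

cell (1,0): code 0100 → (1.141,1.000)–(2.000,0.169)
cell (1,1): code 1000 → (2.000,1.876)–(1.141,1.000)
cell (2,0): code 0010 → (2.000,0.169)–(2.852,1.000)
cell (2,1): code 0001 → (2.852,1.000)–(2.000,1.876)
cell (6,1): code 0100 → (6.679,2.000)–(7.000,1.147)
cell (6,2): code 1000 → (7.000,2.410)–(6.679,2.000)
cell (7,1): code 0110 → (7.000,1.147)–(8.000,1.304)
cell (7,2): code 1001 → (8.000,2.335)–(7.000,2.410)
cell (8,1): code 0010 → (8.000,1.304)–(8.243,2.000)
cell (8,2): code 0001 → (8.243,2.000)–(8.000,2.335)
total: 10 segments, chained into 2 closed loop(s), length Σ = 9.431818

segments=10 loops=2 length=9.432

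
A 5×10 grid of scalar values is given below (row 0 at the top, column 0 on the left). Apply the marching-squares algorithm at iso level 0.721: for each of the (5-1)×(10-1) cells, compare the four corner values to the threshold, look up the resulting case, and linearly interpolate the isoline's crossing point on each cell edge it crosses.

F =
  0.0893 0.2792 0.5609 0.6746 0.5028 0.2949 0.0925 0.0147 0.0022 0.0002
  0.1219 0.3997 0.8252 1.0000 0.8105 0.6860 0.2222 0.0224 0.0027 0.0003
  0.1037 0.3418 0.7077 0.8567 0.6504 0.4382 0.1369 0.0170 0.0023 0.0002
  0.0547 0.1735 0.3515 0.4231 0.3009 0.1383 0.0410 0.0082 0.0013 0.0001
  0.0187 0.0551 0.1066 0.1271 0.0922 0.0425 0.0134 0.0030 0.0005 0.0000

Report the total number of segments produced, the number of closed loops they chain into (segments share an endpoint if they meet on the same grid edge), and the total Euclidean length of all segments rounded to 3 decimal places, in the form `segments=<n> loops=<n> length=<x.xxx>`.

segments=10 loops=1 length=7.715

cell (0,1): code 0100 → (0.606,2.000)–(1.000,1.755)
cell (0,2): code 1100 → (0.143,3.000)–(0.606,2.000)
cell (0,3): code 1100 → (0.709,4.000)–(0.143,3.000)
cell (0,4): code 1000 → (1.000,4.719)–(0.709,4.000)
cell (1,1): code 0010 → (1.000,1.755)–(1.887,2.000)
cell (1,2): code 0111 → (1.887,2.000)–(2.000,2.089)
cell (1,3): code 1011 → (2.000,3.658)–(1.559,4.000)
cell (1,4): code 0001 → (1.559,4.000)–(1.000,4.719)
cell (2,2): code 0010 → (2.000,2.089)–(2.313,3.000)
cell (2,3): code 0001 → (2.313,3.000)–(2.000,3.658)
total: 10 segments, chained into 1 closed loop(s), length Σ = 7.715429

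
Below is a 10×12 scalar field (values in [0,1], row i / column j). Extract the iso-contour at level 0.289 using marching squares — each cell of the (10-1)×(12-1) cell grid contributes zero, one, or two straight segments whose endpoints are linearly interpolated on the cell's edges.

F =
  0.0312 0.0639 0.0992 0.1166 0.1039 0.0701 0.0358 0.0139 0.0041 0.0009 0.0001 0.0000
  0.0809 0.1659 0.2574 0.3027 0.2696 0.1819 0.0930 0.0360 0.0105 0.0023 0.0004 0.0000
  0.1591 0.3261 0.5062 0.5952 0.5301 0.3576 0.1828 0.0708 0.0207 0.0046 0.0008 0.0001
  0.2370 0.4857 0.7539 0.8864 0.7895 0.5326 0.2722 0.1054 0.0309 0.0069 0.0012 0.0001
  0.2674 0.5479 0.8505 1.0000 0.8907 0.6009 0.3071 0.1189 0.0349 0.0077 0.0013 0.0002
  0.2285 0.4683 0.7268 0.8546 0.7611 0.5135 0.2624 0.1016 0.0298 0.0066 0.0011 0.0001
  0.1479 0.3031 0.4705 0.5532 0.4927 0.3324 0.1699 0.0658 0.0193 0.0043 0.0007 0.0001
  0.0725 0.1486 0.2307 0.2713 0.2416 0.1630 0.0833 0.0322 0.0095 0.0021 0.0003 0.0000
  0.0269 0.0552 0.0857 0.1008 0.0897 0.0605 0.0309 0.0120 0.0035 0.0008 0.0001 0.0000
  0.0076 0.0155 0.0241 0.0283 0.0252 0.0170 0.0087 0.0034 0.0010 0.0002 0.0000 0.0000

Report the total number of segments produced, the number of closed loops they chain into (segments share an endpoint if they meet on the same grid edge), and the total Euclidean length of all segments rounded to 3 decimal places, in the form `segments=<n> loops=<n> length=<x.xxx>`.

cell (0,2): code 0100 → (0.926,3.000)–(1.000,2.698)
cell (0,3): code 1000 → (1.000,3.414)–(0.926,3.000)
cell (1,0): code 0100 → (1.768,1.000)–(2.000,0.778)
cell (1,1): code 1100 → (1.127,2.000)–(1.768,1.000)
cell (1,2): code 1110 → (1.000,2.698)–(1.127,2.000)
cell (1,3): code 1101 → (1.074,4.000)–(1.000,3.414)
cell (1,4): code 1100 → (1.610,5.000)–(1.074,4.000)
cell (1,5): code 1000 → (2.000,5.392)–(1.610,5.000)
cell (2,0): code 0110 → (2.000,0.778)–(3.000,0.209)
cell (2,5): code 1001 → (3.000,5.935)–(2.000,5.392)
cell (3,0): code 0110 → (3.000,0.209)–(4.000,0.077)
cell (3,5): code 1101 → (3.481,6.000)–(3.000,5.935)
cell (3,6): code 1000 → (4.000,6.096)–(3.481,6.000)
cell (4,0): code 0110 → (4.000,0.077)–(5.000,0.252)
cell (4,5): code 1011 → (5.000,5.894)–(4.405,6.000)
cell (4,6): code 0001 → (4.405,6.000)–(4.000,6.096)
cell (5,0): code 0110 → (5.000,0.252)–(6.000,0.909)
cell (5,5): code 1001 → (6.000,5.267)–(5.000,5.894)
cell (6,0): code 0010 → (6.000,0.909)–(6.091,1.000)
cell (6,1): code 0011 → (6.091,1.000)–(6.757,2.000)
cell (6,2): code 0011 → (6.757,2.000)–(6.937,3.000)
cell (6,3): code 0011 → (6.937,3.000)–(6.811,4.000)
cell (6,4): code 0011 → (6.811,4.000)–(6.256,5.000)
cell (6,5): code 0001 → (6.256,5.000)–(6.000,5.267)
total: 24 segments, chained into 1 closed loop(s), length Σ = 18.818861

segments=24 loops=1 length=18.819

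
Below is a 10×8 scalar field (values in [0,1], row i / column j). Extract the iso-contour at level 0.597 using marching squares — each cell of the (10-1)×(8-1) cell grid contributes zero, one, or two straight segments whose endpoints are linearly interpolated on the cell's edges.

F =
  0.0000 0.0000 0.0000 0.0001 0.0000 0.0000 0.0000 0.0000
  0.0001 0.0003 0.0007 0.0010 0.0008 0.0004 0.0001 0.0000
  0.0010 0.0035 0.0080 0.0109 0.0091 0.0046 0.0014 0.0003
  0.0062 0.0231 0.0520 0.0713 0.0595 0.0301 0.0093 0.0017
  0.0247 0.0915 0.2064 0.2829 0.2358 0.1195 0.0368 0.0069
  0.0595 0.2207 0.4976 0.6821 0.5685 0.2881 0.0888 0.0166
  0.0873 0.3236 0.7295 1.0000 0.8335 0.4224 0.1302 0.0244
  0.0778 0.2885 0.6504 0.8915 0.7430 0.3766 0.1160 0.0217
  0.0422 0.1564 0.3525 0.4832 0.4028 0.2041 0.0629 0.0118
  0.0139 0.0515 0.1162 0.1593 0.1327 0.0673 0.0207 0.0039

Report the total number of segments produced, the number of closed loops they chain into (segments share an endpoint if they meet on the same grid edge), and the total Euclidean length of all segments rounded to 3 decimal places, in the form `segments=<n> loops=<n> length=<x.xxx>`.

cell (4,2): code 0100 → (4.787,3.000)–(5.000,2.539)
cell (4,3): code 1000 → (5.000,3.749)–(4.787,3.000)
cell (5,1): code 0100 → (5.429,2.000)–(6.000,1.674)
cell (5,2): code 1110 → (5.000,2.539)–(5.429,2.000)
cell (5,3): code 1101 → (5.108,4.000)–(5.000,3.749)
cell (5,4): code 1000 → (6.000,4.575)–(5.108,4.000)
cell (6,1): code 0110 → (6.000,1.674)–(7.000,1.852)
cell (6,4): code 1001 → (7.000,4.398)–(6.000,4.575)
cell (7,1): code 0010 → (7.000,1.852)–(7.179,2.000)
cell (7,2): code 0011 → (7.179,2.000)–(7.721,3.000)
cell (7,3): code 0011 → (7.721,3.000)–(7.429,4.000)
cell (7,4): code 0001 → (7.429,4.000)–(7.000,4.398)
total: 12 segments, chained into 1 closed loop(s), length Σ = 8.996686

segments=12 loops=1 length=8.997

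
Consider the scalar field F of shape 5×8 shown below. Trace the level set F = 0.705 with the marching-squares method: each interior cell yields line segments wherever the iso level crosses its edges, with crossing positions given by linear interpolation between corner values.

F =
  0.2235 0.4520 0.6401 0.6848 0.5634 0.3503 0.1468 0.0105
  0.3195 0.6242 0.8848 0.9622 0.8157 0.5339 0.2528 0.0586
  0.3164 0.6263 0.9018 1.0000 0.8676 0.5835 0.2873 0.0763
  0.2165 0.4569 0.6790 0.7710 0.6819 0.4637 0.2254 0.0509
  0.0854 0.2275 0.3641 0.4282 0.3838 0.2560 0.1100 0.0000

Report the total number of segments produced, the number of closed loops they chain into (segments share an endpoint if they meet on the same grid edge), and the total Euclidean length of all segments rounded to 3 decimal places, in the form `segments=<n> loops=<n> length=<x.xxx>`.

cell (0,1): code 0100 → (0.265,2.000)–(1.000,1.310)
cell (0,2): code 1100 → (0.073,3.000)–(0.265,2.000)
cell (0,3): code 1100 → (0.561,4.000)–(0.073,3.000)
cell (0,4): code 1000 → (1.000,4.393)–(0.561,4.000)
cell (1,1): code 0110 → (1.000,1.310)–(2.000,1.286)
cell (1,4): code 1001 → (2.000,4.572)–(1.000,4.393)
cell (2,1): code 0010 → (2.000,1.286)–(2.883,2.000)
cell (2,2): code 0111 → (2.883,2.000)–(3.000,2.283)
cell (2,3): code 1011 → (3.000,3.741)–(2.876,4.000)
cell (2,4): code 0001 → (2.876,4.000)–(2.000,4.572)
cell (3,2): code 0010 → (3.000,2.283)–(3.193,3.000)
cell (3,3): code 0001 → (3.193,3.000)–(3.000,3.741)
total: 12 segments, chained into 1 closed loop(s), length Σ = 10.027888

segments=12 loops=1 length=10.028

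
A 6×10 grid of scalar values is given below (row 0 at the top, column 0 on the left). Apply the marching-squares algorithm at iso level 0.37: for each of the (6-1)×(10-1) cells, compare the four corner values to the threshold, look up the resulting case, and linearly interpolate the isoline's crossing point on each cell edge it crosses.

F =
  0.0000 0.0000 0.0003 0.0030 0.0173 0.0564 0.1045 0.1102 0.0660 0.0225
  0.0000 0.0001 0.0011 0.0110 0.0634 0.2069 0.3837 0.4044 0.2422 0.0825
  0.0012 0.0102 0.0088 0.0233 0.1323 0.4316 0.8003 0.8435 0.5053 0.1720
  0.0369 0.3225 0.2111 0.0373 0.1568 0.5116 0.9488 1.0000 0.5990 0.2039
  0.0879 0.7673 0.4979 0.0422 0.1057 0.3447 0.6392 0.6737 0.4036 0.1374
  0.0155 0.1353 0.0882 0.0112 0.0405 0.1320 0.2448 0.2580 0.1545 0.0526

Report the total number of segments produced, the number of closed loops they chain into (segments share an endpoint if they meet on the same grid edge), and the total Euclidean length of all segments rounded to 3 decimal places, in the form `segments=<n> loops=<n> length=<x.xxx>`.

cell (0,5): code 0100 → (0.951,6.000)–(1.000,5.923)
cell (0,6): code 1100 → (0.883,7.000)–(0.951,6.000)
cell (0,7): code 1000 → (1.000,7.212)–(0.883,7.000)
cell (1,4): code 0100 → (1.726,5.000)–(2.000,4.794)
cell (1,5): code 1110 → (1.000,5.923)–(1.726,5.000)
cell (1,7): code 1101 → (1.486,8.000)–(1.000,7.212)
cell (1,8): code 1000 → (2.000,8.406)–(1.486,8.000)
cell (2,4): code 0110 → (2.000,4.794)–(3.000,4.601)
cell (2,8): code 1001 → (3.000,8.580)–(2.000,8.406)
cell (3,0): code 0100 → (3.107,1.000)–(4.000,0.415)
cell (3,1): code 1100 → (3.554,2.000)–(3.107,1.000)
cell (3,2): code 1000 → (4.000,2.281)–(3.554,2.000)
cell (3,4): code 0010 → (3.000,4.601)–(3.848,5.000)
cell (3,5): code 0111 → (3.848,5.000)–(4.000,5.086)
cell (3,8): code 1001 → (4.000,8.126)–(3.000,8.580)
cell (4,0): code 0010 → (4.000,0.415)–(4.629,1.000)
cell (4,1): code 0011 → (4.629,1.000)–(4.312,2.000)
cell (4,2): code 0001 → (4.312,2.000)–(4.000,2.281)
cell (4,5): code 0010 → (4.000,5.086)–(4.683,6.000)
cell (4,6): code 0011 → (4.683,6.000)–(4.731,7.000)
cell (4,7): code 0011 → (4.731,7.000)–(4.135,8.000)
cell (4,8): code 0001 → (4.135,8.000)–(4.000,8.126)
total: 22 segments, chained into 2 closed loop(s), length Σ = 17.184830

segments=22 loops=2 length=17.185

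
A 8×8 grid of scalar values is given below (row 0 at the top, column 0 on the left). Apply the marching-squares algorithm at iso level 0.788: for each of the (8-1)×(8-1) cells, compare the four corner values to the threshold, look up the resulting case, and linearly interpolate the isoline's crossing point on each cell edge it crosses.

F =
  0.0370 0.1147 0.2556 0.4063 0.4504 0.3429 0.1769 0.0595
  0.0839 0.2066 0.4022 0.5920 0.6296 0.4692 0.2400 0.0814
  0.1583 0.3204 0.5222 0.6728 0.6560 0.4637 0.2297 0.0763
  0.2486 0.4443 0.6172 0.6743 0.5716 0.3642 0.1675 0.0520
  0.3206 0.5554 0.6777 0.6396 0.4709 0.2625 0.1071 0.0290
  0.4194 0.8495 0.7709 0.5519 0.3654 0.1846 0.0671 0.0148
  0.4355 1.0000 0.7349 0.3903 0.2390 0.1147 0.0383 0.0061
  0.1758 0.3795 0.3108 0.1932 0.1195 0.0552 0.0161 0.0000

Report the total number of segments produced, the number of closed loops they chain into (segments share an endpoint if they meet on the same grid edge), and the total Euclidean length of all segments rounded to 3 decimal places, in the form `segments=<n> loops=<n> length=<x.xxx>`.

segments=6 loops=1 length=4.467

cell (4,0): code 0100 → (4.791,1.000)–(5.000,0.857)
cell (4,1): code 1000 → (5.000,1.782)–(4.791,1.000)
cell (5,0): code 0110 → (5.000,0.857)–(6.000,0.624)
cell (5,1): code 1001 → (6.000,1.800)–(5.000,1.782)
cell (6,0): code 0010 → (6.000,0.624)–(6.342,1.000)
cell (6,1): code 0001 → (6.342,1.000)–(6.000,1.800)
total: 6 segments, chained into 1 closed loop(s), length Σ = 4.467404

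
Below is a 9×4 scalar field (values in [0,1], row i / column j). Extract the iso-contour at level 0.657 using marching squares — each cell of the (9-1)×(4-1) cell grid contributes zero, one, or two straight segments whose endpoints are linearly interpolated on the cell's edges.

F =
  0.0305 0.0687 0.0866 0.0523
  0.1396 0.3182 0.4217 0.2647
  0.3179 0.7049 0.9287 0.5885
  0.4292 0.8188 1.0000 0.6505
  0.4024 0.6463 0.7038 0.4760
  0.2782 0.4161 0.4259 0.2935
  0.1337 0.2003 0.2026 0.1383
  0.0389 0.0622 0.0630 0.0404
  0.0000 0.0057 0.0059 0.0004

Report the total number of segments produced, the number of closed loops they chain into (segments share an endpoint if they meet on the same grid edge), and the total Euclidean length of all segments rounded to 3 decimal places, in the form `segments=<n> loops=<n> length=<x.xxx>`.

segments=10 loops=1 length=7.861

cell (1,0): code 0100 → (1.876,1.000)–(2.000,0.876)
cell (1,1): code 1100 → (1.464,2.000)–(1.876,1.000)
cell (1,2): code 1000 → (2.000,2.799)–(1.464,2.000)
cell (2,0): code 0110 → (2.000,0.876)–(3.000,0.585)
cell (2,2): code 1001 → (3.000,2.981)–(2.000,2.799)
cell (3,0): code 0010 → (3.000,0.585)–(3.938,1.000)
cell (3,1): code 0111 → (3.938,1.000)–(4.000,1.186)
cell (3,2): code 1001 → (4.000,2.205)–(3.000,2.981)
cell (4,1): code 0010 → (4.000,1.186)–(4.168,2.000)
cell (4,2): code 0001 → (4.168,2.000)–(4.000,2.205)
total: 10 segments, chained into 1 closed loop(s), length Σ = 7.861133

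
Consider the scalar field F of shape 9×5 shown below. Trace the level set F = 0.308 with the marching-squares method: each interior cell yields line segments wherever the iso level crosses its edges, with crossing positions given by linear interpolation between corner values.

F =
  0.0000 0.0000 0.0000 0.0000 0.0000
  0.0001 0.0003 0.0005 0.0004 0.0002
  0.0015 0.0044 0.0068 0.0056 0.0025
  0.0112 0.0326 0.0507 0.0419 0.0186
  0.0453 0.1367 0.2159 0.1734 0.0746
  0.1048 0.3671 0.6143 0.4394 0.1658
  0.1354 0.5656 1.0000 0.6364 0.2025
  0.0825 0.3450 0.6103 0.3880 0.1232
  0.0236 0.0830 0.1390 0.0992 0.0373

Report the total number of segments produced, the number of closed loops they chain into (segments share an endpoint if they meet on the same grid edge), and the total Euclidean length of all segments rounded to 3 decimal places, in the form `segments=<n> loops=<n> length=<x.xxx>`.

segments=12 loops=1 length=10.286

cell (4,0): code 0100 → (4.743,1.000)–(5.000,0.775)
cell (4,1): code 1100 → (4.231,2.000)–(4.743,1.000)
cell (4,2): code 1100 → (4.506,3.000)–(4.231,2.000)
cell (4,3): code 1000 → (5.000,3.480)–(4.506,3.000)
cell (5,0): code 0110 → (5.000,0.775)–(6.000,0.401)
cell (5,3): code 1001 → (6.000,3.757)–(5.000,3.480)
cell (6,0): code 0110 → (6.000,0.401)–(7.000,0.859)
cell (6,3): code 1001 → (7.000,3.302)–(6.000,3.757)
cell (7,0): code 0010 → (7.000,0.859)–(7.141,1.000)
cell (7,1): code 0011 → (7.141,1.000)–(7.641,2.000)
cell (7,2): code 0011 → (7.641,2.000)–(7.277,3.000)
cell (7,3): code 0001 → (7.277,3.000)–(7.000,3.302)
total: 12 segments, chained into 1 closed loop(s), length Σ = 10.286300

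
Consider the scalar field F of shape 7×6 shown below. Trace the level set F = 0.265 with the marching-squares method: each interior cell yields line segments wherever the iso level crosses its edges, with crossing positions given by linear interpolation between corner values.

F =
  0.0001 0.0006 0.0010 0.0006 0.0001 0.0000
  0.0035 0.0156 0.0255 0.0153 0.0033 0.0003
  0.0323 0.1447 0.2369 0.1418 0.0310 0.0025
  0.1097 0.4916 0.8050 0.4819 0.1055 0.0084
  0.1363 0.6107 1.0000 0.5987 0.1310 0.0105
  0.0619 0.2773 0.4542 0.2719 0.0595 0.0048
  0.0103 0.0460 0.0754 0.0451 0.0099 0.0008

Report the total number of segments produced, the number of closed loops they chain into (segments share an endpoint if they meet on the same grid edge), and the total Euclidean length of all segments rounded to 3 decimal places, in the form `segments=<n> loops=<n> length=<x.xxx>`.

segments=12 loops=1 length=10.588

cell (2,0): code 0100 → (2.347,1.000)–(3.000,0.407)
cell (2,1): code 1100 → (2.049,2.000)–(2.347,1.000)
cell (2,2): code 1100 → (2.362,3.000)–(2.049,2.000)
cell (2,3): code 1000 → (3.000,3.576)–(2.362,3.000)
cell (3,0): code 0110 → (3.000,0.407)–(4.000,0.271)
cell (3,3): code 1001 → (4.000,3.713)–(3.000,3.576)
cell (4,0): code 0110 → (4.000,0.271)–(5.000,0.943)
cell (4,3): code 1001 → (5.000,3.032)–(4.000,3.713)
cell (5,0): code 0010 → (5.000,0.943)–(5.053,1.000)
cell (5,1): code 0011 → (5.053,1.000)–(5.499,2.000)
cell (5,2): code 0011 → (5.499,2.000)–(5.030,3.000)
cell (5,3): code 0001 → (5.030,3.000)–(5.000,3.032)
total: 12 segments, chained into 1 closed loop(s), length Σ = 10.588140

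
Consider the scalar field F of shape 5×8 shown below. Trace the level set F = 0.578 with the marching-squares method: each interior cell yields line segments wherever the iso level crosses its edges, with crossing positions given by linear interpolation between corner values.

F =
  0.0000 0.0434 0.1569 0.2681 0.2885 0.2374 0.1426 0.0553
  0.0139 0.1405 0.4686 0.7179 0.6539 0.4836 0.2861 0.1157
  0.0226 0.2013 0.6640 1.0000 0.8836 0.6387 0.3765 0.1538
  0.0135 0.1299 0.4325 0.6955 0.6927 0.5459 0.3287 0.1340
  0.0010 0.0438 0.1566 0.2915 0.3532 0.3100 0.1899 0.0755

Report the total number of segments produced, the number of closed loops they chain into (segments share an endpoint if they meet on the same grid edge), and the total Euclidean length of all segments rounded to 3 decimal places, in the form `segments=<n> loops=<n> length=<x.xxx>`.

segments=14 loops=1 length=9.347

cell (0,2): code 0100 → (0.689,3.000)–(1.000,2.439)
cell (0,3): code 1100 → (0.792,4.000)–(0.689,3.000)
cell (0,4): code 1000 → (1.000,4.446)–(0.792,4.000)
cell (1,1): code 0100 → (1.560,2.000)–(2.000,1.814)
cell (1,2): code 1110 → (1.000,2.439)–(1.560,2.000)
cell (1,4): code 1101 → (1.609,5.000)–(1.000,4.446)
cell (1,5): code 1000 → (2.000,5.232)–(1.609,5.000)
cell (2,1): code 0010 → (2.000,1.814)–(2.371,2.000)
cell (2,2): code 0111 → (2.371,2.000)–(3.000,2.553)
cell (2,4): code 1011 → (3.000,4.781)–(2.654,5.000)
cell (2,5): code 0001 → (2.654,5.000)–(2.000,5.232)
cell (3,2): code 0010 → (3.000,2.553)–(3.291,3.000)
cell (3,3): code 0011 → (3.291,3.000)–(3.338,4.000)
cell (3,4): code 0001 → (3.338,4.000)–(3.000,4.781)
total: 14 segments, chained into 1 closed loop(s), length Σ = 9.346922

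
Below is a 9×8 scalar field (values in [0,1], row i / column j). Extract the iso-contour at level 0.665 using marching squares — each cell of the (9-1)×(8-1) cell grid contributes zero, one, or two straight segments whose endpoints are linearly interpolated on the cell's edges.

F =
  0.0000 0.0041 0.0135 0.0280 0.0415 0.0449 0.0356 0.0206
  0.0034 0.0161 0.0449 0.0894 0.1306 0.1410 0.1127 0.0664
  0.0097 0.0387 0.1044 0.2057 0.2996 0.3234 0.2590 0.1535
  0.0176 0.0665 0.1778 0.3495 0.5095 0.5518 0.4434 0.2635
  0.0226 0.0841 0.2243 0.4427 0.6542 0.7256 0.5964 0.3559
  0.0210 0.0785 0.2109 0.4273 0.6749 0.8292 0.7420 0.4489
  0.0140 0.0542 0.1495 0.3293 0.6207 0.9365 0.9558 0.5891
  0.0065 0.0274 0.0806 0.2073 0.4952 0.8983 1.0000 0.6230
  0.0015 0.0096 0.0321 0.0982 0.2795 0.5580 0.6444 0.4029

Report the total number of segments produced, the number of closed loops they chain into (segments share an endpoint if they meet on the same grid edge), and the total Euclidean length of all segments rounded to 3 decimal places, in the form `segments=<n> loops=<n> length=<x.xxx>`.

cell (3,4): code 0100 → (3.651,5.000)–(4.000,4.151)
cell (3,5): code 1000 → (4.000,5.469)–(3.651,5.000)
cell (4,3): code 0100 → (4.522,4.000)–(5.000,3.960)
cell (4,4): code 1110 → (4.000,4.151)–(4.522,4.000)
cell (4,5): code 1101 → (4.471,6.000)–(4.000,5.469)
cell (4,6): code 1000 → (5.000,6.263)–(4.471,6.000)
cell (5,3): code 0010 → (5.000,3.960)–(5.183,4.000)
cell (5,4): code 0111 → (5.183,4.000)–(6.000,4.140)
cell (5,6): code 1001 → (6.000,6.793)–(5.000,6.263)
cell (6,4): code 0110 → (6.000,4.140)–(7.000,4.421)
cell (6,6): code 1001 → (7.000,6.889)–(6.000,6.793)
cell (7,4): code 0010 → (7.000,4.421)–(7.686,5.000)
cell (7,5): code 0011 → (7.686,5.000)–(7.942,6.000)
cell (7,6): code 0001 → (7.942,6.000)–(7.000,6.889)
total: 14 segments, chained into 1 closed loop(s), length Σ = 11.241600

segments=14 loops=1 length=11.242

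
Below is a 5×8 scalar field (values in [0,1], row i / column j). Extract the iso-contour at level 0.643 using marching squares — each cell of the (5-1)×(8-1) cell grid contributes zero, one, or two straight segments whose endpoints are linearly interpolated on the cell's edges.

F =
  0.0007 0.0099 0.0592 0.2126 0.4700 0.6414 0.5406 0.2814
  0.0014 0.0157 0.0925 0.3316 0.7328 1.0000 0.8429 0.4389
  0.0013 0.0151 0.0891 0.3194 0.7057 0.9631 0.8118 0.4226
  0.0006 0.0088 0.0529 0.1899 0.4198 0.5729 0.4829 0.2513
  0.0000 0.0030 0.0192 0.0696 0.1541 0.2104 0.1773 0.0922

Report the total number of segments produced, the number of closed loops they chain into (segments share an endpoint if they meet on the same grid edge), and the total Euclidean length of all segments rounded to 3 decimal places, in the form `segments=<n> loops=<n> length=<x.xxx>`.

segments=10 loops=1 length=8.645

cell (0,3): code 0100 → (0.658,4.000)–(1.000,3.776)
cell (0,4): code 1100 → (0.004,5.000)–(0.658,4.000)
cell (0,5): code 1100 → (0.339,6.000)–(0.004,5.000)
cell (0,6): code 1000 → (1.000,6.495)–(0.339,6.000)
cell (1,3): code 0110 → (1.000,3.776)–(2.000,3.838)
cell (1,6): code 1001 → (2.000,6.434)–(1.000,6.495)
cell (2,3): code 0010 → (2.000,3.838)–(2.219,4.000)
cell (2,4): code 0011 → (2.219,4.000)–(2.820,5.000)
cell (2,5): code 0011 → (2.820,5.000)–(2.513,6.000)
cell (2,6): code 0001 → (2.513,6.000)–(2.000,6.434)
total: 10 segments, chained into 1 closed loop(s), length Σ = 8.644909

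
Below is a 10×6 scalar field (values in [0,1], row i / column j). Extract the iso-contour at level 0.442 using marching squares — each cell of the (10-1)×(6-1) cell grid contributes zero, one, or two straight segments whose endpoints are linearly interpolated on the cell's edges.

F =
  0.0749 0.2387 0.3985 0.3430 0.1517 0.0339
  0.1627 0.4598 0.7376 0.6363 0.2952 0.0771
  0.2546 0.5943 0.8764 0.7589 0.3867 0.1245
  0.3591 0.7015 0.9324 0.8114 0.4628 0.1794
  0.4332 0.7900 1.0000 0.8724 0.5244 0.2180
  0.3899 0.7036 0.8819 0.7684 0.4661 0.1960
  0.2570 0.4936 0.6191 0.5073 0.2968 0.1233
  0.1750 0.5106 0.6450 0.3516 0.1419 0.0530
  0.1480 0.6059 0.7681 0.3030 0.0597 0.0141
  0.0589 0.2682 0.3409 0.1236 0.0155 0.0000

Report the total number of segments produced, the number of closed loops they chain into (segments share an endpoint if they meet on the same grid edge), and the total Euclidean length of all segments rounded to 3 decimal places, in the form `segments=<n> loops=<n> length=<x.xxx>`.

cell (0,0): code 0100 → (0.919,1.000)–(1.000,0.940)
cell (0,1): code 1100 → (0.128,2.000)–(0.919,1.000)
cell (0,2): code 1100 → (0.338,3.000)–(0.128,2.000)
cell (0,3): code 1000 → (1.000,3.570)–(0.338,3.000)
cell (1,0): code 0110 → (1.000,0.940)–(2.000,0.552)
cell (1,3): code 1001 → (2.000,3.851)–(1.000,3.570)
cell (2,0): code 0110 → (2.000,0.552)–(3.000,0.242)
cell (2,3): code 1101 → (2.727,4.000)–(2.000,3.851)
cell (2,4): code 1000 → (3.000,4.073)–(2.727,4.000)
cell (3,0): code 0110 → (3.000,0.242)–(4.000,0.025)
cell (3,4): code 1001 → (4.000,4.269)–(3.000,4.073)
cell (4,0): code 0110 → (4.000,0.025)–(5.000,0.166)
cell (4,4): code 1001 → (5.000,4.089)–(4.000,4.269)
cell (5,0): code 0110 → (5.000,0.166)–(6.000,0.782)
cell (5,3): code 1011 → (6.000,3.310)–(5.142,4.000)
cell (5,4): code 0001 → (5.142,4.000)–(5.000,4.089)
cell (6,0): code 0110 → (6.000,0.782)–(7.000,0.796)
cell (6,2): code 1011 → (7.000,2.692)–(6.419,3.000)
cell (6,3): code 0001 → (6.419,3.000)–(6.000,3.310)
cell (7,0): code 0110 → (7.000,0.796)–(8.000,0.642)
cell (7,2): code 1001 → (8.000,2.701)–(7.000,2.692)
cell (8,0): code 0010 → (8.000,0.642)–(8.485,1.000)
cell (8,1): code 0011 → (8.485,1.000)–(8.763,2.000)
cell (8,2): code 0001 → (8.763,2.000)–(8.000,2.701)
total: 24 segments, chained into 1 closed loop(s), length Σ = 20.833693

segments=24 loops=1 length=20.834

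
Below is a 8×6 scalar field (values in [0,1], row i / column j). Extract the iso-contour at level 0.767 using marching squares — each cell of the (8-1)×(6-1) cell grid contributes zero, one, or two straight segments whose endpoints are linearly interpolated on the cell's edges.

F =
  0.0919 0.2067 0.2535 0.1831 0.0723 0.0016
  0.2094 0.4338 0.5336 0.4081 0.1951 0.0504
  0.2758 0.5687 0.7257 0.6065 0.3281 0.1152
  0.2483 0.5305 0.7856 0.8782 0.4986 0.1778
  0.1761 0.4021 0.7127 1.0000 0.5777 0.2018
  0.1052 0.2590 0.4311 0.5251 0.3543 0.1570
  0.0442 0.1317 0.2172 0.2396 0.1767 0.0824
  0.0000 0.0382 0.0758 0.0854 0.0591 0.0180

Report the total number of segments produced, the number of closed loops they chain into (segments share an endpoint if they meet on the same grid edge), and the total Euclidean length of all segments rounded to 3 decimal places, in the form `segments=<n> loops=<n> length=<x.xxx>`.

segments=8 loops=1 length=5.580

cell (2,1): code 0100 → (2.689,2.000)–(3.000,1.927)
cell (2,2): code 1100 → (2.591,3.000)–(2.689,2.000)
cell (2,3): code 1000 → (3.000,3.293)–(2.591,3.000)
cell (3,1): code 0010 → (3.000,1.927)–(3.255,2.000)
cell (3,2): code 0111 → (3.255,2.000)–(4.000,2.189)
cell (3,3): code 1001 → (4.000,3.552)–(3.000,3.293)
cell (4,2): code 0010 → (4.000,2.189)–(4.491,3.000)
cell (4,3): code 0001 → (4.491,3.000)–(4.000,3.552)
total: 8 segments, chained into 1 closed loop(s), length Σ = 5.580093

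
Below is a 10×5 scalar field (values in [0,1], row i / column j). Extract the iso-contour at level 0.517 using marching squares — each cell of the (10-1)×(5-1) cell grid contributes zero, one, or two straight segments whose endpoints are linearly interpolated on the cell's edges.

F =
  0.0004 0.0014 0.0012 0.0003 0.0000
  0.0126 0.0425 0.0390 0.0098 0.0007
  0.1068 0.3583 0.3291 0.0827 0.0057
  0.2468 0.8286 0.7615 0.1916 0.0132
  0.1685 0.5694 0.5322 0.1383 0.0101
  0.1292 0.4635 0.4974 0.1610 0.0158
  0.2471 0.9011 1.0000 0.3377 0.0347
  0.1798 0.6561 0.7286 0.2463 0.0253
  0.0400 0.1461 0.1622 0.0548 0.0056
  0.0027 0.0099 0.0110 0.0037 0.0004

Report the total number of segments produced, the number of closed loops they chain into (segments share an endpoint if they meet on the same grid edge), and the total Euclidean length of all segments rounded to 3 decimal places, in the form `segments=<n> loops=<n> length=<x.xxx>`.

cell (2,0): code 0100 → (2.337,1.000)–(3.000,0.464)
cell (2,1): code 1100 → (2.435,2.000)–(2.337,1.000)
cell (2,2): code 1000 → (3.000,2.429)–(2.435,2.000)
cell (3,0): code 0110 → (3.000,0.464)–(4.000,0.869)
cell (3,2): code 1001 → (4.000,2.039)–(3.000,2.429)
cell (4,0): code 0010 → (4.000,0.869)–(4.495,1.000)
cell (4,1): code 0011 → (4.495,1.000)–(4.437,2.000)
cell (4,2): code 0001 → (4.437,2.000)–(4.000,2.039)
cell (5,0): code 0100 → (5.122,1.000)–(6.000,0.413)
cell (5,1): code 1100 → (5.039,2.000)–(5.122,1.000)
cell (5,2): code 1000 → (6.000,2.729)–(5.039,2.000)
cell (6,0): code 0110 → (6.000,0.413)–(7.000,0.708)
cell (6,2): code 1001 → (7.000,2.439)–(6.000,2.729)
cell (7,0): code 0010 → (7.000,0.708)–(7.273,1.000)
cell (7,1): code 0011 → (7.273,1.000)–(7.374,2.000)
cell (7,2): code 0001 → (7.374,2.000)–(7.000,2.439)
total: 16 segments, chained into 2 closed loop(s), length Σ = 14.001653

segments=16 loops=2 length=14.002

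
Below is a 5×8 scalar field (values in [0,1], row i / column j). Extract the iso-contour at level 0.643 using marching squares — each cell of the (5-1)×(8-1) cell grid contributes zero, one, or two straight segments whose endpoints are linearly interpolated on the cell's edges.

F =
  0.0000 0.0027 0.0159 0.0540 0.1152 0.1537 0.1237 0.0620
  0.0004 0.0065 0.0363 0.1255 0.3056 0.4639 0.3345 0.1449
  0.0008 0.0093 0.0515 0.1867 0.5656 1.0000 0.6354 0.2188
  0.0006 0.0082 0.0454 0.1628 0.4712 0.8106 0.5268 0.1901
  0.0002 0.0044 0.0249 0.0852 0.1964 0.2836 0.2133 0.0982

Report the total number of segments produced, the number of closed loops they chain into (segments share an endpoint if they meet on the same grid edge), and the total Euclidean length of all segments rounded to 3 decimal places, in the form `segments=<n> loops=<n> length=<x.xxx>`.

segments=6 loops=1 length=5.625

cell (1,4): code 0100 → (1.334,5.000)–(2.000,4.178)
cell (1,5): code 1000 → (2.000,5.979)–(1.334,5.000)
cell (2,4): code 0110 → (2.000,4.178)–(3.000,4.506)
cell (2,5): code 1001 → (3.000,5.591)–(2.000,5.979)
cell (3,4): code 0010 → (3.000,4.506)–(3.318,5.000)
cell (3,5): code 0001 → (3.318,5.000)–(3.000,5.591)
total: 6 segments, chained into 1 closed loop(s), length Σ = 5.625274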